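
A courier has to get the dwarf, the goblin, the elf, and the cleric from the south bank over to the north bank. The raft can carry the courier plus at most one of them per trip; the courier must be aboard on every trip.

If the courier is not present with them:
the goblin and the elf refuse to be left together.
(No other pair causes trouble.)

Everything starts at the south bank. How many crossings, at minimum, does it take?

Counting alone: the courier can take at most 1 across per trip to the north bank, so moving all 4 needs at least 4 loaded trips out, with a return between consecutive ones — at least 7 crossings.
The plan below uses exactly 7 crossings, so it is optimal:
1. Courier goes to the north bank with the goblin.  [the south bank: the cleric, the dwarf, the elf | the north bank: the goblin]
2. Courier goes back to the south bank alone.  [the south bank: the cleric, the dwarf, the elf | the north bank: the goblin]
3. Courier goes to the north bank with the dwarf.  [the south bank: the cleric, the elf | the north bank: the dwarf, the goblin]
4. Courier goes back to the south bank alone.  [the south bank: the cleric, the elf | the north bank: the dwarf, the goblin]
5. Courier goes to the north bank with the cleric.  [the south bank: the elf | the north bank: the cleric, the dwarf, the goblin]
6. Courier goes back to the south bank alone.  [the south bank: the elf | the north bank: the cleric, the dwarf, the goblin]
7. Courier goes to the north bank with the elf.  [the south bank: — | the north bank: the cleric, the dwarf, the elf, the goblin]

7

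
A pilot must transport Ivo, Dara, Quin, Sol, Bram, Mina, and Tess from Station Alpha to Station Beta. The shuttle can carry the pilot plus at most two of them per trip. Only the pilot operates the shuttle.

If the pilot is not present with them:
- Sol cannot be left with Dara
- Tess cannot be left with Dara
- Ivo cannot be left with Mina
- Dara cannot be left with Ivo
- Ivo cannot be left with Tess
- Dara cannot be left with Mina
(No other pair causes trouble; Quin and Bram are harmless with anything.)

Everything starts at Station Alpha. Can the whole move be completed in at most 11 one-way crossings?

Yes

Yes — this plan uses 11 crossings (≤ 11):
1. Pilot goes to Station Beta with Dara and Ivo.
2. Pilot goes back to Station Alpha with Ivo.
3. Pilot goes to Station Beta with Ivo and Quin.
4. Pilot goes back to Station Alpha with Ivo.
5. Pilot goes to Station Beta with Ivo and Sol.
6. Pilot goes back to Station Alpha with Dara.
7. Pilot goes to Station Beta with Bram and Dara.
8. Pilot goes back to Station Alpha with Dara.
9. Pilot goes to Station Beta with Mina and Tess.
10. Pilot goes back to Station Alpha with Ivo.
11. Pilot goes to Station Beta with Dara and Ivo.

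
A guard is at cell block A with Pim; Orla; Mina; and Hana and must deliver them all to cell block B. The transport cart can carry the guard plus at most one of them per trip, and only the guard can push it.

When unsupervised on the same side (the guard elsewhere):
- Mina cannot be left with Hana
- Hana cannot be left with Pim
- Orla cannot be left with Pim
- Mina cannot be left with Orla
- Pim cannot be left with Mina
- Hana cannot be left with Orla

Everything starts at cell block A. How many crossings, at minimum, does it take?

Whatever the first load, the items left behind include a forbidden pair without the guard. No opening move is safe, so no plan exists.

impossible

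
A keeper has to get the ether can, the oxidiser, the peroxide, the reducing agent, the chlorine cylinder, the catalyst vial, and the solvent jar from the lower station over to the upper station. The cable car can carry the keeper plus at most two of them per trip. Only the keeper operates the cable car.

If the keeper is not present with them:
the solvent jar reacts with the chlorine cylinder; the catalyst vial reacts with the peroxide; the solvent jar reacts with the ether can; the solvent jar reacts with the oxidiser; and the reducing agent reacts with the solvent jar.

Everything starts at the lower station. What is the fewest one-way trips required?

7

Counting alone: the keeper can take at most 2 across per trip to the upper station, so moving all 7 needs at least 4 loaded trips out, with a return between consecutive ones — at least 7 crossings.
The plan below uses exactly 7 crossings, so it is optimal:
1. Keeper goes to the upper station with the peroxide and the solvent jar.  [the lower station: the catalyst vial, the chlorine cylinder, the ether can, the oxidiser, the reducing agent | the upper station: the peroxide, the solvent jar]
2. Keeper goes back to the lower station alone.  [the lower station: the catalyst vial, the chlorine cylinder, the ether can, the oxidiser, the reducing agent | the upper station: the peroxide, the solvent jar]
3. Keeper goes to the upper station with the ether can and the oxidiser.  [the lower station: the catalyst vial, the chlorine cylinder, the reducing agent | the upper station: the ether can, the oxidiser, the peroxide, the solvent jar]
4. Keeper goes back to the lower station with the solvent jar.  [the lower station: the catalyst vial, the chlorine cylinder, the reducing agent, the solvent jar | the upper station: the ether can, the oxidiser, the peroxide]
5. Keeper goes to the upper station with the chlorine cylinder and the reducing agent.  [the lower station: the catalyst vial, the solvent jar | the upper station: the chlorine cylinder, the ether can, the oxidiser, the peroxide, the reducing agent]
6. Keeper goes back to the lower station alone.  [the lower station: the catalyst vial, the solvent jar | the upper station: the chlorine cylinder, the ether can, the oxidiser, the peroxide, the reducing agent]
7. Keeper goes to the upper station with the catalyst vial and the solvent jar.  [the lower station: — | the upper station: the catalyst vial, the chlorine cylinder, the ether can, the oxidiser, the peroxide, the reducing agent, the solvent jar]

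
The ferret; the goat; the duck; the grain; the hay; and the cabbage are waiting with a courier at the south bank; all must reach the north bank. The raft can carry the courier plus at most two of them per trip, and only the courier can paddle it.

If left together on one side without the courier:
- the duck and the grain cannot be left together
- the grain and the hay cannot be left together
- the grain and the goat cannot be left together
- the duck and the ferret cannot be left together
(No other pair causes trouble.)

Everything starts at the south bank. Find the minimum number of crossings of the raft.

7

Counting alone: the courier can take at most 2 across per trip to the north bank, so moving all 6 needs at least 3 loaded trips out, with a return between consecutive ones — at least 5 crossings.
The safety rule pushes this higher. Following every safe sequence of crossings, the most of the 6 that can be at the north bank as the raft arrives there on crossing 5 is 5 — never all 6.
So no plan with fewer than 7 crossings exists, and this one achieves 7:
1. Courier goes to the north bank with the ferret and the grain.  [the south bank: the cabbage, the duck, the goat, the hay | the north bank: the ferret, the grain]
2. Courier goes back to the south bank alone.  [the south bank: the cabbage, the duck, the goat, the hay | the north bank: the ferret, the grain]
3. Courier goes to the north bank with the cabbage.  [the south bank: the duck, the goat, the hay | the north bank: the cabbage, the ferret, the grain]
4. Courier goes back to the south bank alone.  [the south bank: the duck, the goat, the hay | the north bank: the cabbage, the ferret, the grain]
5. Courier goes to the north bank with the goat and the hay.  [the south bank: the duck | the north bank: the cabbage, the ferret, the goat, the grain, the hay]
6. Courier goes back to the south bank with the grain.  [the south bank: the duck, the grain | the north bank: the cabbage, the ferret, the goat, the hay]
7. Courier goes to the north bank with the duck and the grain.  [the south bank: — | the north bank: the cabbage, the duck, the ferret, the goat, the grain, the hay]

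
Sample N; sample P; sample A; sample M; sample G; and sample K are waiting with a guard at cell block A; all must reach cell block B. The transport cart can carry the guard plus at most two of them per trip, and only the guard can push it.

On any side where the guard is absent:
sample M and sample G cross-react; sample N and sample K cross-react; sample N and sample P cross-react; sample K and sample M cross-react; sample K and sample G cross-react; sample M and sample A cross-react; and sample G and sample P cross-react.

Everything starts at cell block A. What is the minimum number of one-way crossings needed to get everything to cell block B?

Whatever the first load, the items left behind include a forbidden pair without the guard. No opening move is safe, so no plan exists.

impossible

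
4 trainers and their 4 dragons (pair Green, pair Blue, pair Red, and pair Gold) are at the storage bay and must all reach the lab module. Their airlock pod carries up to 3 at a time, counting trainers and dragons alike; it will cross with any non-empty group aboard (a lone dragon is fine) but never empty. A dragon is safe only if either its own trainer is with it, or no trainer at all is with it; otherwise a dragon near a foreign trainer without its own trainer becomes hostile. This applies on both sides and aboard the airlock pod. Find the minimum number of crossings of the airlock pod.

9

Counting alone: each trip to the lab module takes at most 3 across and each return brings at least 1 back, so after t trips out (and t−1 returns) at most 3t − (t−1) of the 8 are across; that first reaches 8 at t = 4, so at least 7 crossings are needed.
The safety rule pushes this higher. Following every safe sequence of crossings, the most of the 8 that can be at the lab module as the airlock pod arrives there on crossing 7 is 7 — never all 8.
So no plan with fewer than 9 crossings exists, and this one achieves 9:
1. dragon Green and trainer Green cross → the lab module.
2. trainer Green crosses ← the storage bay.
3. dragon Blue, trainer Blue, and trainer Green cross → the lab module.
4. dragon Green and trainer Green cross ← the storage bay.
5. trainer Gold, trainer Green, and trainer Red cross → the lab module.
6. dragon Blue crosses ← the storage bay.
7. dragon Blue and dragon Green cross → the lab module.
8. dragon Green crosses ← the storage bay.
9. dragon Gold, dragon Green, and dragon Red cross → the lab module.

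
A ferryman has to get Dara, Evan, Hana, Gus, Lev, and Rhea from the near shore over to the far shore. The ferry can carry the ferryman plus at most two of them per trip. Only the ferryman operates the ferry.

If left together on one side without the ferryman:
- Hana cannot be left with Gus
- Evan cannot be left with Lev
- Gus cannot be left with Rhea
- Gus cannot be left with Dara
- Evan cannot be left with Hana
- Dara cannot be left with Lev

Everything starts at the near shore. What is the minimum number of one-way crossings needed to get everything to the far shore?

Whatever the first load, the items left behind include a forbidden pair without the ferryman. No opening move is safe, so no plan exists.

impossible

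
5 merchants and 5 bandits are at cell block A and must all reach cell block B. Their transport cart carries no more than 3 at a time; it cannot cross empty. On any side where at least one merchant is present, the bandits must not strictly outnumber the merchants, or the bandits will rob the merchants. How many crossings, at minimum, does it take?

Counting alone: each trip to cell block B takes at most 3 across and each return brings at least 1 back, so after t trips out (and t−1 returns) at most 3t − (t−1) of the 10 are across; that first reaches 10 at t = 5, so at least 9 crossings are needed.
The safety rule pushes this higher. Following every safe sequence of crossings, the most of the 10 that can be at cell block B as the transport cart arrives there on crossing 9 is 9 — never all 10.
So no plan with fewer than 11 crossings exists, and this one achieves 11:
1. 2 bandits → cell block B.  (cell block A: 5M 3B; cell block B: 0M 2B)
2. 1 bandit ← cell block A.  (cell block A: 5M 4B; cell block B: 0M 1B)
3. 3 bandits → cell block B.  (cell block A: 5M 1B; cell block B: 0M 4B)
4. 1 bandit ← cell block A.  (cell block A: 5M 2B; cell block B: 0M 3B)
5. 3 merchants → cell block B.  (cell block A: 2M 2B; cell block B: 3M 3B)
6. 1 merchant and 1 bandit ← cell block A.  (cell block A: 3M 3B; cell block B: 2M 2B)
7. 3 merchants → cell block B.  (cell block A: 0M 3B; cell block B: 5M 2B)
8. 1 bandit ← cell block A.  (cell block A: 0M 4B; cell block B: 5M 1B)
9. 2 bandits → cell block B.  (cell block A: 0M 2B; cell block B: 5M 3B)
10. 1 bandit ← cell block A.  (cell block A: 0M 3B; cell block B: 5M 2B)
11. 3 bandits → cell block B.  (cell block A: 0M 0B; cell block B: 5M 5B)

11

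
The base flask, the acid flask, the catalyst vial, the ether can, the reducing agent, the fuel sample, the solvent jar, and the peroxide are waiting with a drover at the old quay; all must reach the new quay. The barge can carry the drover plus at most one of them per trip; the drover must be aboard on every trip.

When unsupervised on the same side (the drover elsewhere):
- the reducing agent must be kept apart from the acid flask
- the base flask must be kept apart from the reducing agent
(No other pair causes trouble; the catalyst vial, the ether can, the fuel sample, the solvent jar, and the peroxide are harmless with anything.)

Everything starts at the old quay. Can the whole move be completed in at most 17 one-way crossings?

Yes

Yes — this plan uses 17 crossings (≤ 17):
1. Drover goes to the new quay with the reducing agent.
2. Drover goes back to the old quay alone.
3. Drover goes to the new quay with the base flask.
4. Drover goes back to the old quay with the reducing agent.
5. Drover goes to the new quay with the acid flask.
6. Drover goes back to the old quay alone.
7. Drover goes to the new quay with the catalyst vial.
8. Drover goes back to the old quay alone.
9. Drover goes to the new quay with the ether can.
10. Drover goes back to the old quay alone.
11. Drover goes to the new quay with the fuel sample.
12. Drover goes back to the old quay alone.
13. Drover goes to the new quay with the solvent jar.
14. Drover goes back to the old quay alone.
15. Drover goes to the new quay with the peroxide.
16. Drover goes back to the old quay alone.
17. Drover goes to the new quay with the reducing agent.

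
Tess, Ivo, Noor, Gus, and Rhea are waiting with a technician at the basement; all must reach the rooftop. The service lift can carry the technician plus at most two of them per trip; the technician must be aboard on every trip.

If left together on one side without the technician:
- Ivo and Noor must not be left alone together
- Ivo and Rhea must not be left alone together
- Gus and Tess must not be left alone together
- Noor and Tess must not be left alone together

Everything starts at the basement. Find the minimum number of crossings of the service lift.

Counting alone: the technician can take at most 2 across per trip to the rooftop, so moving all 5 needs at least 3 loaded trips out, with a return between consecutive ones — at least 5 crossings.
The safety rule pushes this higher. Following every safe sequence of crossings, the most of the 5 that can be at the rooftop as the service lift arrives there on crossing 5 is 4 — never all 5.
So no plan with fewer than 7 crossings exists, and this one achieves 7:
1. Technician goes to the rooftop with Ivo and Tess.  [the basement: Gus, Noor, Rhea | the rooftop: Ivo, Tess]
2. Technician goes back to the basement alone.  [the basement: Gus, Noor, Rhea | the rooftop: Ivo, Tess]
3. Technician goes to the rooftop with Noor.  [the basement: Gus, Rhea | the rooftop: Ivo, Noor, Tess]
4. Technician goes back to the basement with Ivo and Tess.  [the basement: Gus, Ivo, Rhea, Tess | the rooftop: Noor]
5. Technician goes to the rooftop with Gus and Rhea.  [the basement: Ivo, Tess | the rooftop: Gus, Noor, Rhea]
6. Technician goes back to the basement alone.  [the basement: Ivo, Tess | the rooftop: Gus, Noor, Rhea]
7. Technician goes to the rooftop with Ivo and Tess.  [the basement: — | the rooftop: Gus, Ivo, Noor, Rhea, Tess]

7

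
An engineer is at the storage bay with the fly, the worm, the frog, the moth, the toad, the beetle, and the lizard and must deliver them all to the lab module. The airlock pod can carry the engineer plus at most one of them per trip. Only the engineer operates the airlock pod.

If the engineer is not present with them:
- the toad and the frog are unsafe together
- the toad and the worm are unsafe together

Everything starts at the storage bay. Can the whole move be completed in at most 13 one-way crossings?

Counting alone: the engineer can take at most 1 across per trip to the lab module, so moving all 7 needs at least 7 loaded trips out, with a return between consecutive ones — at least 13 crossings.
The safety rule pushes this higher. Following every safe sequence of crossings, the most of the 7 that can be at the lab module as the airlock pod arrives there on crossing 13 is 6 — never all 7.
So the move cannot be finished within 13 crossings. (The shortest complete plan takes 15:)
1. Engineer goes to the lab module with the toad.
2. Engineer goes back to the storage bay alone.
3. Engineer goes to the lab module with the fly.
4. Engineer goes back to the storage bay alone.
5. Engineer goes to the lab module with the worm.
6. Engineer goes back to the storage bay with the toad.
7. Engineer goes to the lab module with the frog.
8. Engineer goes back to the storage bay alone.
9. Engineer goes to the lab module with the moth.
10. Engineer goes back to the storage bay alone.
11. Engineer goes to the lab module with the beetle.
12. Engineer goes back to the storage bay alone.
13. Engineer goes to the lab module with the lizard.
14. Engineer goes back to the storage bay alone.
15. Engineer goes to the lab module with the toad.

No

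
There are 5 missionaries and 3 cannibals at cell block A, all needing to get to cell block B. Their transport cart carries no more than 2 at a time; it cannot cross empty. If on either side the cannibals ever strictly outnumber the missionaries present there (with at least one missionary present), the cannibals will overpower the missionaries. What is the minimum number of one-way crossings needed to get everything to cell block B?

Counting alone: each trip to cell block B takes at most 2 across and each return brings at least 1 back, so after t trips out (and t−1 returns) at most 2t − (t−1) of the 8 are across; that first reaches 8 at t = 7, so at least 13 crossings are needed.
The plan below uses exactly 13 crossings, so it is optimal:
1. 2 cannibals → cell block B.  (cell block A: 5M 1C; cell block B: 0M 2C)
2. 1 cannibal ← cell block A.  (cell block A: 5M 2C; cell block B: 0M 1C)
3. 2 cannibals → cell block B.  (cell block A: 5M 0C; cell block B: 0M 3C)
4. 1 cannibal ← cell block A.  (cell block A: 5M 1C; cell block B: 0M 2C)
5. 2 missionaries → cell block B.  (cell block A: 3M 1C; cell block B: 2M 2C)
6. 1 cannibal ← cell block A.  (cell block A: 3M 2C; cell block B: 2M 1C)
7. 1 missionary and 1 cannibal → cell block B.  (cell block A: 2M 1C; cell block B: 3M 2C)
8. 1 cannibal ← cell block A.  (cell block A: 2M 2C; cell block B: 3M 1C)
9. 2 cannibals → cell block B.  (cell block A: 2M 0C; cell block B: 3M 3C)
10. 1 cannibal ← cell block A.  (cell block A: 2M 1C; cell block B: 3M 2C)
11. 1 missionary and 1 cannibal → cell block B.  (cell block A: 1M 0C; cell block B: 4M 3C)
12. 1 cannibal ← cell block A.  (cell block A: 1M 1C; cell block B: 4M 2C)
13. 1 missionary and 1 cannibal → cell block B.  (cell block A: 0M 0C; cell block B: 5M 3C)

13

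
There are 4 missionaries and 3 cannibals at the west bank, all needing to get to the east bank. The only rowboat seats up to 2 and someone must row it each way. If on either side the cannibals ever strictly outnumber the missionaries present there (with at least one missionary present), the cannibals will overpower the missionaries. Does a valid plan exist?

1. 2 cannibals → the east bank.  (the west bank: 4M 1C; the east bank: 0M 2C)
2. 1 cannibal ← the west bank.  (the west bank: 4M 2C; the east bank: 0M 1C)
3. 2 cannibals → the east bank.  (the west bank: 4M 0C; the east bank: 0M 3C)
4. 1 cannibal ← the west bank.  (the west bank: 4M 1C; the east bank: 0M 2C)
5. 2 missionaries → the east bank.  (the west bank: 2M 1C; the east bank: 2M 2C)
6. 1 cannibal ← the west bank.  (the west bank: 2M 2C; the east bank: 2M 1C)
7. 1 missionary and 1 cannibal → the east bank.  (the west bank: 1M 1C; the east bank: 3M 2C)
8. 1 missionary ← the west bank.  (the west bank: 2M 1C; the east bank: 2M 2C)
9. 1 missionary and 1 cannibal → the east bank.  (the west bank: 1M 0C; the east bank: 3M 3C)
10. 1 cannibal ← the west bank.  (the west bank: 1M 1C; the east bank: 3M 2C)
11. 1 missionary and 1 cannibal → the east bank.  (the west bank: 0M 0C; the east bank: 4M 3C)

Yes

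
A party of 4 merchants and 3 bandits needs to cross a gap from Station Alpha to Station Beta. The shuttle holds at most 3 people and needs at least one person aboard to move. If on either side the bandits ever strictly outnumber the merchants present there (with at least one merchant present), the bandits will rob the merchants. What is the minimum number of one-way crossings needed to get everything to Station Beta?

Counting alone: each trip to Station Beta takes at most 3 across and each return brings at least 1 back, so after t trips out (and t−1 returns) at most 3t − (t−1) of the 7 are across; that first reaches 7 at t = 3, so at least 5 crossings are needed.
The plan below uses exactly 5 crossings, so it is optimal:
1. 3 bandits → Station Beta.  (Station Alpha: 4M 0B; Station Beta: 0M 3B)
2. 1 bandit ← Station Alpha.  (Station Alpha: 4M 1B; Station Beta: 0M 2B)
3. 3 merchants → Station Beta.  (Station Alpha: 1M 1B; Station Beta: 3M 2B)
4. 1 merchant ← Station Alpha.  (Station Alpha: 2M 1B; Station Beta: 2M 2B)
5. 2 merchants and 1 bandit → Station Beta.  (Station Alpha: 0M 0B; Station Beta: 4M 3B)

5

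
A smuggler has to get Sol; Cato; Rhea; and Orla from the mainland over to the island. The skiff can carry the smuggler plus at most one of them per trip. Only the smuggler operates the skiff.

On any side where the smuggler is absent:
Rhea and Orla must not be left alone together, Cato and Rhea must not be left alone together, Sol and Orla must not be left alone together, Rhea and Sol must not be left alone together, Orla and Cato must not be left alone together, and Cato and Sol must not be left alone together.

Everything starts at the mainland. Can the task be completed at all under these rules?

No

Whatever the first load, the items left behind include a forbidden pair without the smuggler. No opening move is safe, so no plan exists.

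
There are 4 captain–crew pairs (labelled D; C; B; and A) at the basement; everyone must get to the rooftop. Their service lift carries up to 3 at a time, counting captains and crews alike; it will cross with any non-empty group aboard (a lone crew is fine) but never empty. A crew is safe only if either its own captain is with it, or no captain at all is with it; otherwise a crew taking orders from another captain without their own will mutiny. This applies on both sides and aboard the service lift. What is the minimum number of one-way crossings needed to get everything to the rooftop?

Counting alone: each trip to the rooftop takes at most 3 across and each return brings at least 1 back, so after t trips out (and t−1 returns) at most 3t − (t−1) of the 8 are across; that first reaches 8 at t = 4, so at least 7 crossings are needed.
The safety rule pushes this higher. Following every safe sequence of crossings, the most of the 8 that can be at the rooftop as the service lift arrives there on crossing 7 is 7 — never all 8.
So no plan with fewer than 9 crossings exists, and this one achieves 9:
1. captain D and crew D cross → the rooftop.
2. captain D crosses ← the basement.
3. captain C, captain D, and crew C cross → the rooftop.
4. captain D and crew D cross ← the basement.
5. captain A, captain B, and captain D cross → the rooftop.
6. crew C crosses ← the basement.
7. crew C and crew D cross → the rooftop.
8. crew D crosses ← the basement.
9. crew A, crew B, and crew D cross → the rooftop.

9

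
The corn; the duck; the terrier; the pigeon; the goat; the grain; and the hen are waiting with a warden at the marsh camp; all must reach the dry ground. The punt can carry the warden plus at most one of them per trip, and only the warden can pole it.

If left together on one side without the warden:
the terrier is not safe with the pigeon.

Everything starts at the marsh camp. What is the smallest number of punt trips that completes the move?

13

Counting alone: the warden can take at most 1 across per trip to the dry ground, so moving all 7 needs at least 7 loaded trips out, with a return between consecutive ones — at least 13 crossings.
The plan below uses exactly 13 crossings, so it is optimal:
1. Warden goes to the dry ground with the terrier.
2. Warden goes back to the marsh camp alone.
3. Warden goes to the dry ground with the corn.
4. Warden goes back to the marsh camp alone.
5. Warden goes to the dry ground with the duck.
6. Warden goes back to the marsh camp alone.
7. Warden goes to the dry ground with the goat.
8. Warden goes back to the marsh camp alone.
9. Warden goes to the dry ground with the grain.
10. Warden goes back to the marsh camp alone.
11. Warden goes to the dry ground with the hen.
12. Warden goes back to the marsh camp alone.
13. Warden goes to the dry ground with the pigeon.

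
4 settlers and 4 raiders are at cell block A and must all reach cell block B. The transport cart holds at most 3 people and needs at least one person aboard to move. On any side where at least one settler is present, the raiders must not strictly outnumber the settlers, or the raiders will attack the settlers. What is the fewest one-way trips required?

Counting alone: each trip to cell block B takes at most 3 across and each return brings at least 1 back, so after t trips out (and t−1 returns) at most 3t − (t−1) of the 8 are across; that first reaches 8 at t = 4, so at least 7 crossings are needed.
The safety rule pushes this higher. Following every safe sequence of crossings, the most of the 8 that can be at cell block B as the transport cart arrives there on crossing 7 is 7 — never all 8.
So no plan with fewer than 9 crossings exists, and this one achieves 9:
1. 2 raiders → cell block B.  (cell block A: 4S 2R; cell block B: 0S 2R)
2. 1 raider ← cell block A.  (cell block A: 4S 3R; cell block B: 0S 1R)
3. 3 raiders → cell block B.  (cell block A: 4S 0R; cell block B: 0S 4R)
4. 1 raider ← cell block A.  (cell block A: 4S 1R; cell block B: 0S 3R)
5. 3 settlers → cell block B.  (cell block A: 1S 1R; cell block B: 3S 3R)
6. 1 settler and 1 raider ← cell block A.  (cell block A: 2S 2R; cell block B: 2S 2R)
7. 2 settlers → cell block B.  (cell block A: 0S 2R; cell block B: 4S 2R)
8. 1 raider ← cell block A.  (cell block A: 0S 3R; cell block B: 4S 1R)
9. 3 raiders → cell block B.  (cell block A: 0S 0R; cell block B: 4S 4R)

9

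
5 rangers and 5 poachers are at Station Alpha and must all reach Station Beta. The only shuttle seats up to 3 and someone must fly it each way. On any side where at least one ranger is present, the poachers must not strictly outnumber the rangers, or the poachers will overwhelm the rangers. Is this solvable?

1. 2 poachers → Station Beta.  (Station Alpha: 5R 3P; Station Beta: 0R 2P)
2. 1 poacher ← Station Alpha.  (Station Alpha: 5R 4P; Station Beta: 0R 1P)
3. 3 poachers → Station Beta.  (Station Alpha: 5R 1P; Station Beta: 0R 4P)
4. 1 poacher ← Station Alpha.  (Station Alpha: 5R 2P; Station Beta: 0R 3P)
5. 3 rangers → Station Beta.  (Station Alpha: 2R 2P; Station Beta: 3R 3P)
6. 1 ranger and 1 poacher ← Station Alpha.  (Station Alpha: 3R 3P; Station Beta: 2R 2P)
7. 3 rangers → Station Beta.  (Station Alpha: 0R 3P; Station Beta: 5R 2P)
8. 1 poacher ← Station Alpha.  (Station Alpha: 0R 4P; Station Beta: 5R 1P)
9. 2 poachers → Station Beta.  (Station Alpha: 0R 2P; Station Beta: 5R 3P)
10. 1 poacher ← Station Alpha.  (Station Alpha: 0R 3P; Station Beta: 5R 2P)
11. 3 poachers → Station Beta.  (Station Alpha: 0R 0P; Station Beta: 5R 5P)

Yes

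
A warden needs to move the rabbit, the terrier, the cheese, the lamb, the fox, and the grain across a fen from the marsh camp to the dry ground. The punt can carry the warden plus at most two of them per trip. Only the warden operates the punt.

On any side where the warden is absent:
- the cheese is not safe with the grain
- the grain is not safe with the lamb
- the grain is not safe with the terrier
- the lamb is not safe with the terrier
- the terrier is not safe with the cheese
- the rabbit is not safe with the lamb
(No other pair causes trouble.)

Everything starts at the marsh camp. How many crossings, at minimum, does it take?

impossible

Whatever the first load, the items left behind include a forbidden pair without the warden. No opening move is safe, so no plan exists.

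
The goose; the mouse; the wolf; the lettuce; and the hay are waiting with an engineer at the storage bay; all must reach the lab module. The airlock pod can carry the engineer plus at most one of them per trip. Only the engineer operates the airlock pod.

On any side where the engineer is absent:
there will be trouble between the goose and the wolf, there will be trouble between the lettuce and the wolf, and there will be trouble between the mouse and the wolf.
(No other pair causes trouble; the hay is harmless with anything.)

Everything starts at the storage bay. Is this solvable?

No

Following every safe sequence of crossings from the start, the most of the 5 that can be at the lab module as the airlock pod arrives there on crossings 1, 3, 5 is 1, 2, 3 respectively; the best ever achieved is 3 of 5.
From crossing 7 on, no configuration arises that was not already reachable earlier: only 18 distinct safe configurations (who is on which side, and where the airlock pod is) can ever be reached, none of them has everyone across, and every continuation just revisits them. So no valid plan exists.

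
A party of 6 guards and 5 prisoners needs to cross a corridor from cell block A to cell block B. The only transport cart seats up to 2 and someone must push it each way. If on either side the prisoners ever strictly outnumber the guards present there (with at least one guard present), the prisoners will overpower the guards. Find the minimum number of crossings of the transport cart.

19

Counting alone: each trip to cell block B takes at most 2 across and each return brings at least 1 back, so after t trips out (and t−1 returns) at most 2t − (t−1) of the 11 are across; that first reaches 11 at t = 10, so at least 19 crossings are needed.
The plan below uses exactly 19 crossings, so it is optimal:
1. 2 prisoners → cell block B.  (cell block A: 6G 3P; cell block B: 0G 2P)
2. 1 prisoner ← cell block A.  (cell block A: 6G 4P; cell block B: 0G 1P)
3. 2 prisoners → cell block B.  (cell block A: 6G 2P; cell block B: 0G 3P)
4. 1 prisoner ← cell block A.  (cell block A: 6G 3P; cell block B: 0G 2P)
5. 2 guards → cell block B.  (cell block A: 4G 3P; cell block B: 2G 2P)
6. 1 prisoner ← cell block A.  (cell block A: 4G 4P; cell block B: 2G 1P)
7. 1 guard and 1 prisoner → cell block B.  (cell block A: 3G 3P; cell block B: 3G 2P)
8. 1 guard ← cell block A.  (cell block A: 4G 3P; cell block B: 2G 2P)
9. 1 guard and 1 prisoner → cell block B.  (cell block A: 3G 2P; cell block B: 3G 3P)
10. 1 prisoner ← cell block A.  (cell block A: 3G 3P; cell block B: 3G 2P)
11. 1 guard and 1 prisoner → cell block B.  (cell block A: 2G 2P; cell block B: 4G 3P)
12. 1 guard ← cell block A.  (cell block A: 3G 2P; cell block B: 3G 3P)
13. 1 guard and 1 prisoner → cell block B.  (cell block A: 2G 1P; cell block B: 4G 4P)
14. 1 prisoner ← cell block A.  (cell block A: 2G 2P; cell block B: 4G 3P)
15. 1 guard and 1 prisoner → cell block B.  (cell block A: 1G 1P; cell block B: 5G 4P)
16. 1 guard ← cell block A.  (cell block A: 2G 1P; cell block B: 4G 4P)
17. 1 guard and 1 prisoner → cell block B.  (cell block A: 1G 0P; cell block B: 5G 5P)
18. 1 prisoner ← cell block A.  (cell block A: 1G 1P; cell block B: 5G 4P)
19. 1 guard and 1 prisoner → cell block B.  (cell block A: 0G 0P; cell block B: 6G 5P)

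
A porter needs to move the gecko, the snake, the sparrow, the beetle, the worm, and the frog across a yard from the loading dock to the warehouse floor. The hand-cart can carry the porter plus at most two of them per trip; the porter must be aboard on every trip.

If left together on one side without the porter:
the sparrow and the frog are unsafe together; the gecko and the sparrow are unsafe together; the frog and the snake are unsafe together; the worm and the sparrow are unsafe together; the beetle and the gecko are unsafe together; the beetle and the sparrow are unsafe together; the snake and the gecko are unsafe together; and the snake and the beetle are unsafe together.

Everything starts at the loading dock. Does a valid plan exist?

Whatever the first load, the items left behind include a forbidden pair without the porter. No opening move is safe, so no plan exists.

No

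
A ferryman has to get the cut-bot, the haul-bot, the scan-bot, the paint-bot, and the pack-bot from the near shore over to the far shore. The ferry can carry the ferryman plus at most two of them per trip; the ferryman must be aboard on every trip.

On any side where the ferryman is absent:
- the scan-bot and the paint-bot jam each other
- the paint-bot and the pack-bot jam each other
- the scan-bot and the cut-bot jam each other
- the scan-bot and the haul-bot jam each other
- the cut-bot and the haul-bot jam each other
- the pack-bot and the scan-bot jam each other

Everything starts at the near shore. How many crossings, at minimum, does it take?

impossible

Whatever the first load, the items left behind include a forbidden pair without the ferryman. No opening move is safe, so no plan exists.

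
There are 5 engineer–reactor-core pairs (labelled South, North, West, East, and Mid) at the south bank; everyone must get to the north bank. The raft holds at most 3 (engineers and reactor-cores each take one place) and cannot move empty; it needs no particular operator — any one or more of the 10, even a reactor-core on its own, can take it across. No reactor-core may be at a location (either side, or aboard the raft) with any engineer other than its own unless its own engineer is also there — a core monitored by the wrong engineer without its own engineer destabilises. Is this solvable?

1. engineer South and reactor-core South cross → the north bank.
2. engineer South crosses ← the south bank.
3. reactor-core East, reactor-core North, and reactor-core West cross → the north bank.
4. reactor-core South crosses ← the south bank.
5. engineer East, engineer North, and engineer West cross → the north bank.
6. engineer North and reactor-core North cross ← the south bank.
7. engineer Mid, engineer North, and engineer South cross → the north bank.
8. reactor-core West crosses ← the south bank.
9. reactor-core North and reactor-core South cross → the north bank.
10. reactor-core South crosses ← the south bank.
11. reactor-core Mid, reactor-core South, and reactor-core West cross → the north bank.

Yes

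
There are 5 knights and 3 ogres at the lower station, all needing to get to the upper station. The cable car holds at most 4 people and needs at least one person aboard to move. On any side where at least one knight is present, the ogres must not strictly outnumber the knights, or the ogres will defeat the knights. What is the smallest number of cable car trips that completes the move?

5

Counting alone: each trip to the upper station takes at most 4 across and each return brings at least 1 back, so after t trips out (and t−1 returns) at most 4t − (t−1) of the 8 are across; that first reaches 8 at t = 3, so at least 5 crossings are needed.
The plan below uses exactly 5 crossings, so it is optimal:
1. 2 ogres → the upper station.  (the lower station: 5K 1O; the upper station: 0K 2O)
2. 1 ogre ← the lower station.  (the lower station: 5K 2O; the upper station: 0K 1O)
3. 3 knights and 1 ogre → the upper station.  (the lower station: 2K 1O; the upper station: 3K 2O)
4. 1 ogre ← the lower station.  (the lower station: 2K 2O; the upper station: 3K 1O)
5. 2 knights and 2 ogres → the upper station.  (the lower station: 0K 0O; the upper station: 5K 3O)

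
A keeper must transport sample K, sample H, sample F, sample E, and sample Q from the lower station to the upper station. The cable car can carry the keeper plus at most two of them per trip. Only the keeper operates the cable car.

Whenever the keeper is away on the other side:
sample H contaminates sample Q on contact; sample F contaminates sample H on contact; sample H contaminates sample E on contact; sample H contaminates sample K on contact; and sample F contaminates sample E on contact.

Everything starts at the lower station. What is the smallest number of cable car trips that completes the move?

Counting alone: the keeper can take at most 2 across per trip to the upper station, so moving all 5 needs at least 3 loaded trips out, with a return between consecutive ones — at least 5 crossings.
The safety rule pushes this higher. Following every safe sequence of crossings, the most of the 5 that can be at the upper station as the cable car arrives there on crossing 5 is 4 — never all 5.
So no plan with fewer than 7 crossings exists, and this one achieves 7:
1. Keeper goes to the upper station with sample F and sample H.  [the lower station: sample E, sample K, sample Q | the upper station: sample F, sample H]
2. Keeper goes back to the lower station with sample H.  [the lower station: sample E, sample H, sample K, sample Q | the upper station: sample F]
3. Keeper goes to the upper station with sample H and sample K.  [the lower station: sample E, sample Q | the upper station: sample F, sample H, sample K]
4. Keeper goes back to the lower station with sample H.  [the lower station: sample E, sample H, sample Q | the upper station: sample F, sample K]
5. Keeper goes to the upper station with sample H and sample Q.  [the lower station: sample E | the upper station: sample F, sample H, sample K, sample Q]
6. Keeper goes back to the lower station with sample H.  [the lower station: sample E, sample H | the upper station: sample F, sample K, sample Q]
7. Keeper goes to the upper station with sample E and sample H.  [the lower station: — | the upper station: sample E, sample F, sample H, sample K, sample Q]

7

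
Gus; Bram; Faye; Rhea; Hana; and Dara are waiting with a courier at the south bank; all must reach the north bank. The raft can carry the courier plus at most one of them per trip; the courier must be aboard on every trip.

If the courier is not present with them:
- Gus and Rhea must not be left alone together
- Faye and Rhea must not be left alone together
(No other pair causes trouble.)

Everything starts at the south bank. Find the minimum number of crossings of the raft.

13

Counting alone: the courier can take at most 1 across per trip to the north bank, so moving all 6 needs at least 6 loaded trips out, with a return between consecutive ones — at least 11 crossings.
The safety rule pushes this higher. Following every safe sequence of crossings, the most of the 6 that can be at the north bank as the raft arrives there on crossing 11 is 5 — never all 6.
So no plan with fewer than 13 crossings exists, and this one achieves 13:
1. Courier goes to the north bank with Rhea.
2. Courier goes back to the south bank alone.
3. Courier goes to the north bank with Gus.
4. Courier goes back to the south bank with Rhea.
5. Courier goes to the north bank with Faye.
6. Courier goes back to the south bank alone.
7. Courier goes to the north bank with Bram.
8. Courier goes back to the south bank alone.
9. Courier goes to the north bank with Hana.
10. Courier goes back to the south bank alone.
11. Courier goes to the north bank with Dara.
12. Courier goes back to the south bank alone.
13. Courier goes to the north bank with Rhea.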